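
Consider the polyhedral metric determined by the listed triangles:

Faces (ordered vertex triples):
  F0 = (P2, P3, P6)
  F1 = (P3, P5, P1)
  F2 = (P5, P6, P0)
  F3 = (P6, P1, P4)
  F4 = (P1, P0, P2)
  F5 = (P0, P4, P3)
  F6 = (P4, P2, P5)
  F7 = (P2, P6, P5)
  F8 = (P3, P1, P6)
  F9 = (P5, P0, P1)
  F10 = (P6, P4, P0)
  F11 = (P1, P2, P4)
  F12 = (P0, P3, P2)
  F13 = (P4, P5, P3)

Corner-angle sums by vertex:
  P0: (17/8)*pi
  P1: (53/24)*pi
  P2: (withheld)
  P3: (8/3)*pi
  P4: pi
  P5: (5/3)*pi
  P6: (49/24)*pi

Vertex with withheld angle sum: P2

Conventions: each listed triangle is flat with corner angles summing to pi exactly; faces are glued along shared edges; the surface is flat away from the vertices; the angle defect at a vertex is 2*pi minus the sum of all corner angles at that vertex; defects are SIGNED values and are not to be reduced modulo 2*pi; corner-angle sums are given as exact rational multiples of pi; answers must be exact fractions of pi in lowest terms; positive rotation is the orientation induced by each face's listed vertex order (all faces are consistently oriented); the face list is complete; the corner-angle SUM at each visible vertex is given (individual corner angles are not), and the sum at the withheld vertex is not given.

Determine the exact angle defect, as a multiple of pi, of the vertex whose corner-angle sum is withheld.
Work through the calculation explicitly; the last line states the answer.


V = 7, E = 21, F = 14; chi = V - E + F = 0
Gauss-Bonnet: total defect = 2*pi*chi = 0; visible defects sum to (7/24)*pi

Answer: defect(P2) = (-7/24)*pi


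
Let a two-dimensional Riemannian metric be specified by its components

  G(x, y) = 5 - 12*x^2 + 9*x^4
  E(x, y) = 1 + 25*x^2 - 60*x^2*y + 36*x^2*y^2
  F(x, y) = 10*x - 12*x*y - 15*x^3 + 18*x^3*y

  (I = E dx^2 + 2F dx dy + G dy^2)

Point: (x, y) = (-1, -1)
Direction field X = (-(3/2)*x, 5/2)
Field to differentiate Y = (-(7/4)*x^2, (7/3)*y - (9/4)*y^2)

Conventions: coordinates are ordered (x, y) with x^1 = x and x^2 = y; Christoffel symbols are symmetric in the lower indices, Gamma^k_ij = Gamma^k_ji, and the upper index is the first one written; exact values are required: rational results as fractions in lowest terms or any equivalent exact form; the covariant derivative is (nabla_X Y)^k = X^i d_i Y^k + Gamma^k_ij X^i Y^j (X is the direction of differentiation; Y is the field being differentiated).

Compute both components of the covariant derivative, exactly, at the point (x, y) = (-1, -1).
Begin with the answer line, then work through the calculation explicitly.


Answer: (nabla_X Y)^x = 4549/328, (nabla_X Y)^y = 17581/984

E = 122, F = 11, G = 2 at the point
E_x = -242, E_y = -132, F_x = -77, F_y = -6, G_x = -12, G_y = 0
EG - F^2 = 123;  g^inv = (1/123) * [[2, -11], [-11, 122]]
first-kind symbols [ij,l] = (1/2)(d_i g_jl + d_j g_il - d_l g_ij): [xx,x] = E_x/2 = -121, [xx,y] = F_x - E_y/2 = -11, [xy,x] = E_y/2 = -66, [xy,y] = G_x/2 = -6, [yy,x] = F_y - G_x/2 = 0, [yy,y] = G_y/2 = 0
Gamma^x_ij = (G*[ij,x] - F*[ij,y])/(EG - F^2), Gamma^y_ij = (E*[ij,y] - F*[ij,x])/(EG - F^2)
Gamma_xxx = -121/123, Gamma_xxy = -22/41, Gamma_xyy = 0, Gamma_yxx = -11/123, Gamma_yxy = -2/41, Gamma_yyy = 0
X = (3/2, 5/2), Y = (-7/4, -55/12) at the point


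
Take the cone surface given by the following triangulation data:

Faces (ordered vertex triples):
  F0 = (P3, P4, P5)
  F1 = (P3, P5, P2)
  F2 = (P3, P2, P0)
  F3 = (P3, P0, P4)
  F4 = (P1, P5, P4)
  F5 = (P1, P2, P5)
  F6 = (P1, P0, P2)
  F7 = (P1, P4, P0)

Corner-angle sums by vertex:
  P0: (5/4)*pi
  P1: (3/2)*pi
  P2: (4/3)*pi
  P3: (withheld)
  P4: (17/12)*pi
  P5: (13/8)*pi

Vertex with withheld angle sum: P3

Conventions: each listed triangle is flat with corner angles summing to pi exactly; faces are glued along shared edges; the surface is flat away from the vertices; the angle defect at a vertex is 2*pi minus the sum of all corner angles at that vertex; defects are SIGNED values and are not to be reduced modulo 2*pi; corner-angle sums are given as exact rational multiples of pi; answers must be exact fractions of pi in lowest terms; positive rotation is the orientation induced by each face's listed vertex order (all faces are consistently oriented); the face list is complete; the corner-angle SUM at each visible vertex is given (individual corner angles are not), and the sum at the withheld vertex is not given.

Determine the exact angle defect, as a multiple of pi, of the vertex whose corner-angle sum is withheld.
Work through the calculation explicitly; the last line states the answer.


V = 6, E = 12, F = 8; chi = V - E + F = 2
Gauss-Bonnet: total defect = 2*pi*chi = 4*pi; visible defects sum to (23/8)*pi

Answer: defect(P3) = (9/8)*pi


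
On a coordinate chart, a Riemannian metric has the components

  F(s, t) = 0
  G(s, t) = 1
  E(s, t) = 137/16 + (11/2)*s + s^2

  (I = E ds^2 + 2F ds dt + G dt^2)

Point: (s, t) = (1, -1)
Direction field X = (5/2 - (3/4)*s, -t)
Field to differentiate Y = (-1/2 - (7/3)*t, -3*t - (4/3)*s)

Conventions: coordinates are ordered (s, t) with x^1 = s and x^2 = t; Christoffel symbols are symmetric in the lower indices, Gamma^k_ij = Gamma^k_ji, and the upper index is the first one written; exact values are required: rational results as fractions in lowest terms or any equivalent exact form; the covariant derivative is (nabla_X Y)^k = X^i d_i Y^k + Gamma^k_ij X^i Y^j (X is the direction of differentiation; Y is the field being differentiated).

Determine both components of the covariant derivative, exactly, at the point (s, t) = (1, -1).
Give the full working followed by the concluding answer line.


E = 241/16, F = 0, G = 1 at the point
E_s = 15/2, E_t = 0, F_s = 0, F_t = 0, G_s = 0, G_t = 0
EG - F^2 = 241/16;  g^inv = (16/241) * [[1, 0], [0, 241/16]]
first-kind symbols [ij,l] = (1/2)(d_i g_jl + d_j g_il - d_l g_ij): [ss,s] = E_s/2 = 15/4, [ss,t] = F_s - E_t/2 = 0, [st,s] = E_t/2 = 0, [st,t] = G_s/2 = 0, [tt,s] = F_t - G_s/2 = 0, [tt,t] = G_t/2 = 0
Gamma^s_ij = (G*[ij,s] - F*[ij,t])/(EG - F^2), Gamma^t_ij = (E*[ij,t] - F*[ij,s])/(EG - F^2)
Gamma_sss = 60/241, Gamma_sst = 0, Gamma_stt = 0, Gamma_tss = 0, Gamma_tst = 0, Gamma_ttt = 0
X = (7/4, 1), Y = (11/6, 5/3) at the point

Answer: (nabla_X Y)^s = -2219/1446, (nabla_X Y)^t = -16/3


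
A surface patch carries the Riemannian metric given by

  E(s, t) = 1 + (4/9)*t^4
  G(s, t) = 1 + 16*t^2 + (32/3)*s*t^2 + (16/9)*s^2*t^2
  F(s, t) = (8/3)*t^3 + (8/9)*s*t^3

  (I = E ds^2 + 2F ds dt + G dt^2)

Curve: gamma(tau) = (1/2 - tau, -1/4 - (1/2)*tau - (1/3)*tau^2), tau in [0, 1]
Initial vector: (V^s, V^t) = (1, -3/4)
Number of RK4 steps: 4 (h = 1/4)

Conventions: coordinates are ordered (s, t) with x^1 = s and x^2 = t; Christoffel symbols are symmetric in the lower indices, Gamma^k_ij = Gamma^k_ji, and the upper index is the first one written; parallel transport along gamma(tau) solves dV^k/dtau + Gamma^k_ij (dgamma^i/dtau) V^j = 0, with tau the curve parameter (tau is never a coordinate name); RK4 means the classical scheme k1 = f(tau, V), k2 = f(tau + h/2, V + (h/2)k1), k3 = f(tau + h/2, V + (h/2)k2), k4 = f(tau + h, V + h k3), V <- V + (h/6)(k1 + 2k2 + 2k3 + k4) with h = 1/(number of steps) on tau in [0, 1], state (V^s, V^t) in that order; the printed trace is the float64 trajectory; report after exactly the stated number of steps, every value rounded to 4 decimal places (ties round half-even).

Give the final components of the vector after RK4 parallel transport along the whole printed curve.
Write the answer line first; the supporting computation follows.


Answer: V^s = 0.9401, V^t = -0.1356

gamma'(tau) = (-1, -1/2 - (2/3)*tau); f(tau, V)^k = -Gamma^k_ij(gamma(tau)) gamma'^i(tau) V^j; h = 1/4; intermediate values shown to 6 dp
curve data and Christoffel symbols at the stage parameters:
  tau = 0.000000: gamma = (0.500000, -0.250000), gamma' = (-1.000000, -0.500000); Gamma_sss = 0.000000, Gamma_sst = -0.005878, Gamma_stt = 0.082292, Gamma_tss = 0.000000, Gamma_tst = 0.164585, Gamma_ttt = -2.304188
  tau = 0.125000: gamma = (0.375000, -0.317708), gamma' = (-1.000000, -0.583333); Gamma_sss = 0.000000, Gamma_sst = -0.009351, Gamma_stt = 0.099332, Gamma_tss = 0.000000, Gamma_tst = 0.198663, Gamma_ttt = -2.110389
  tau = 0.250000: gamma = (0.250000, -0.395833), gamma' = (-1.000000, -0.666667); Gamma_sss = 0.000000, Gamma_sst = -0.013946, Gamma_stt = 0.114504, Gamma_tss = 0.000000, Gamma_tst = 0.229007, Gamma_ttt = -1.880269
  tau = 0.375000: gamma = (0.125000, -0.484375), gamma' = (-1.000000, -0.750000); Gamma_sss = 0.000000, Gamma_sst = -0.019816, Gamma_stt = 0.127846, Gamma_tss = 0.000000, Gamma_tst = 0.255691, Gamma_ttt = -1.649619
  tau = 0.500000: gamma = (0.000000, -0.583333), gamma' = (-1.000000, -0.833333); Gamma_sss = 0.000000, Gamma_sst = -0.027162, Gamma_stt = 0.139689, Gamma_tss = 0.000000, Gamma_tst = 0.279378, Gamma_ttt = -1.436802
  tau = 0.625000: gamma = (-0.125000, -0.692708), gamma' = (-1.000000, -0.916667); Gamma_sss = 0.000000, Gamma_sst = -0.036238, Gamma_stt = 0.150400, Gamma_tss = 0.000000, Gamma_tst = 0.300800, Gamma_ttt = -1.248434
  tau = 0.750000: gamma = (-0.250000, -0.812500), gamma' = (-1.000000, -1.000000); Gamma_sss = 0.000000, Gamma_sst = -0.047351, Gamma_stt = 0.160264, Gamma_tss = 0.000000, Gamma_tst = 0.320527, Gamma_ttt = -1.084862
  tau = 0.875000: gamma = (-0.375000, -0.942708), gamma' = (-1.000000, -1.083333); Gamma_sss = 0.000000, Gamma_sst = -0.060853, Gamma_stt = 0.169448, Gamma_tss = 0.000000, Gamma_tst = 0.338896, Gamma_ttt = -0.943665
  tau = 1.000000: gamma = (-0.500000, -1.083333), gamma' = (-1.000000, -1.166667); Gamma_sss = 0.000000, Gamma_sst = -0.077131, Gamma_stt = 0.177994, Gamma_tss = 0.000000, Gamma_tst = 0.355989, Gamma_ttt = -0.821513
step 0: V^s = 1.0000, V^t = -0.7500
step 1: k1 = (-0.029390, 0.822924), k2 = (-0.036881, 0.783561), k3 = (-0.037115, 0.788532), k4 = (-0.043704, 0.717670); V <- V + (h/6)(k1 + 2k2 + 2k3 + k4): V^s = 0.9908, V^t = -0.5548
step 2: k1 = (-0.043826, 0.719662), k2 = (-0.050003, 0.645206), k3 = (-0.050700, 0.654193), k4 = (-0.057057, 0.586873); V <- V + (h/6)(k1 + 2k2 + 2k3 + k4): V^s = 0.9782, V^t = -0.3921
step 3: k1 = (-0.057133, 0.587650), k2 = (-0.064638, 0.536540), k3 = (-0.065256, 0.541671), k4 = (-0.074526, 0.504483); V <- V + (h/6)(k1 + 2k2 + 2k3 + k4): V^s = 0.9619, V^t = -0.2567
step 4: k1 = (-0.074533, 0.504531), k2 = (-0.086562, 0.482068), k3 = (-0.086807, 0.483435), k4 = (-0.102337, 0.472326); V <- V + (h/6)(k1 + 2k2 + 2k3 + k4): V^s = 0.9401, V^t = -0.1356


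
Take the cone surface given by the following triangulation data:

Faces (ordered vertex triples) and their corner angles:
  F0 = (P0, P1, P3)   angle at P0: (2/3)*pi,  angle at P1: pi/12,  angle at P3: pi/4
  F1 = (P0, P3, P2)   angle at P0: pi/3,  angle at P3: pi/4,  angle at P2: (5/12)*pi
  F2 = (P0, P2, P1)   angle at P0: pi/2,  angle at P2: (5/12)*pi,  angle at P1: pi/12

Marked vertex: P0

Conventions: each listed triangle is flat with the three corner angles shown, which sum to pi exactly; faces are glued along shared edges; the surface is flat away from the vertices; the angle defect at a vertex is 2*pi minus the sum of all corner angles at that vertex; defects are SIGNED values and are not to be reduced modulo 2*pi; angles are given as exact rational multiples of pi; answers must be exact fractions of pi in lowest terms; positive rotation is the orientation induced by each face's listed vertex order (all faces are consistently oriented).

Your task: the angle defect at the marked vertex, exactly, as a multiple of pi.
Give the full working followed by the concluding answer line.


Sum of corner angles at P0: (3/2)*pi
defect = 2*pi - (3/2)*pi

Answer: defect(P0) = pi/2


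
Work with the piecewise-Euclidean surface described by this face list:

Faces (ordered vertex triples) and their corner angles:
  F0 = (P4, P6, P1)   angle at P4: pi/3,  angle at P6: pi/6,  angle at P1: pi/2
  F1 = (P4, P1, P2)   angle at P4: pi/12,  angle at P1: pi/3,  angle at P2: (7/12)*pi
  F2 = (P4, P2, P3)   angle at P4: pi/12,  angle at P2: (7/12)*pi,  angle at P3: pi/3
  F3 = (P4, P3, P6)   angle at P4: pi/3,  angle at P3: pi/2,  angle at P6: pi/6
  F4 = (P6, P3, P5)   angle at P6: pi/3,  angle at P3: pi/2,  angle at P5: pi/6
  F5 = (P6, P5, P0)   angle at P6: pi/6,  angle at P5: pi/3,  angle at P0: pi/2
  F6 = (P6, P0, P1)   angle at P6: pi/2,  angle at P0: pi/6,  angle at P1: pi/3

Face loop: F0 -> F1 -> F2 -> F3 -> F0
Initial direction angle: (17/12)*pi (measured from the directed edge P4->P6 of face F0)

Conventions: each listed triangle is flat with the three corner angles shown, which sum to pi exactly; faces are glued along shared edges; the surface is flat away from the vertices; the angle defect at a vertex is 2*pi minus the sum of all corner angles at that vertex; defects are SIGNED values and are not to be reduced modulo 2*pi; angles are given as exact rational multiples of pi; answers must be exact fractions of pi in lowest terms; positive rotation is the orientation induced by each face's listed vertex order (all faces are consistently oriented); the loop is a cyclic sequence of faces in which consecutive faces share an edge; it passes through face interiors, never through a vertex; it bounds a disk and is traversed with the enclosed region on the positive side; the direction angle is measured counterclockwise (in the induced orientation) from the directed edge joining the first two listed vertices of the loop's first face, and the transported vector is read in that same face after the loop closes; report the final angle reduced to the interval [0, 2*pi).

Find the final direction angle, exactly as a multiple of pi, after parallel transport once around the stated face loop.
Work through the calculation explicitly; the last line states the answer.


enclosed vertex P4: corner angles sum to (5/6)*pi, defect = 2*pi - (5/6)*pi = (7/6)*pi
the rotation equals the total enclosed defect, so the final angle is initial + defects (mod 2*pi)
final angle = (17/12)*pi + (7/6)*pi = (7/12)*pi (mod 2*pi)

Answer: final direction angle = (7/12)*pi


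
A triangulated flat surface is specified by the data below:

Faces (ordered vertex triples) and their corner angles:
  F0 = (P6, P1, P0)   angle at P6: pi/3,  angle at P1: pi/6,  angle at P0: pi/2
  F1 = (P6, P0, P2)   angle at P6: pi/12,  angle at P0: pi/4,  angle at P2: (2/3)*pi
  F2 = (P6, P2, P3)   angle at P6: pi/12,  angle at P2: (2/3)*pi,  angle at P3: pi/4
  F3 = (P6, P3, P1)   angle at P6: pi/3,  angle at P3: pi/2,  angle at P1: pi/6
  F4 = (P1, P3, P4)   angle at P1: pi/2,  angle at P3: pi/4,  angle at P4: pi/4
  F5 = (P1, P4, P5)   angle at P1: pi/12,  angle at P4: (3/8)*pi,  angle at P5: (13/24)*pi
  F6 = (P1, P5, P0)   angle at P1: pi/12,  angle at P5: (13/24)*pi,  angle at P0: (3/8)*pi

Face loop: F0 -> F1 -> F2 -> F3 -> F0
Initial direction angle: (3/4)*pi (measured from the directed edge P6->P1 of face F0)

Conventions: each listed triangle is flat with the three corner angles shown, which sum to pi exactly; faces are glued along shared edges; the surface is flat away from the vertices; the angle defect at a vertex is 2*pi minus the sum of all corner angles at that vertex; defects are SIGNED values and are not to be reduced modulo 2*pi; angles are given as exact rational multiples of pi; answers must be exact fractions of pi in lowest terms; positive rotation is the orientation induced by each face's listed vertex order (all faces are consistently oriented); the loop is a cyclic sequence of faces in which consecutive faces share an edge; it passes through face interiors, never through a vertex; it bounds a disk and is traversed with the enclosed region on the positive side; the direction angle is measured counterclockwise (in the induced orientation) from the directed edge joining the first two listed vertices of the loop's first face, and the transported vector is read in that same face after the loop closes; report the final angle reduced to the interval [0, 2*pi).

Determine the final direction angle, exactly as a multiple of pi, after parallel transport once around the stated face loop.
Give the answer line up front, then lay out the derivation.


Answer: final direction angle = (23/12)*pi

enclosed vertex P6: corner angles sum to (5/6)*pi, defect = 2*pi - (5/6)*pi = (7/6)*pi
transport around the loop rotates by the sum of enclosed defects; add to the initial angle mod 2*pi
final angle = (3/4)*pi + (7/6)*pi = (23/12)*pi (mod 2*pi)


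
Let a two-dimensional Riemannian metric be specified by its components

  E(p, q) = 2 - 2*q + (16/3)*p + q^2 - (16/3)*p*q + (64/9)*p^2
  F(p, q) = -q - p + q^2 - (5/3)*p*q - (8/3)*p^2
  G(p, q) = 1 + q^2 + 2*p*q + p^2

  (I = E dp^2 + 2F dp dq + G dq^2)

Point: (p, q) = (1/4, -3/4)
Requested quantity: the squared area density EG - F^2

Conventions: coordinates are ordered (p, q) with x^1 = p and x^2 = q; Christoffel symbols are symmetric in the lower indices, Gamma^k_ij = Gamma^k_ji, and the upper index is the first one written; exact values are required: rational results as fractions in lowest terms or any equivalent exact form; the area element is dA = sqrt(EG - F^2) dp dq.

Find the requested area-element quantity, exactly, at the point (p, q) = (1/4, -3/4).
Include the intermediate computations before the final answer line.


E = 985/144, F = 29/24, G = 5/4; EG - F^2 = 1021/144

Answer: EG - F^2 = 1021/144


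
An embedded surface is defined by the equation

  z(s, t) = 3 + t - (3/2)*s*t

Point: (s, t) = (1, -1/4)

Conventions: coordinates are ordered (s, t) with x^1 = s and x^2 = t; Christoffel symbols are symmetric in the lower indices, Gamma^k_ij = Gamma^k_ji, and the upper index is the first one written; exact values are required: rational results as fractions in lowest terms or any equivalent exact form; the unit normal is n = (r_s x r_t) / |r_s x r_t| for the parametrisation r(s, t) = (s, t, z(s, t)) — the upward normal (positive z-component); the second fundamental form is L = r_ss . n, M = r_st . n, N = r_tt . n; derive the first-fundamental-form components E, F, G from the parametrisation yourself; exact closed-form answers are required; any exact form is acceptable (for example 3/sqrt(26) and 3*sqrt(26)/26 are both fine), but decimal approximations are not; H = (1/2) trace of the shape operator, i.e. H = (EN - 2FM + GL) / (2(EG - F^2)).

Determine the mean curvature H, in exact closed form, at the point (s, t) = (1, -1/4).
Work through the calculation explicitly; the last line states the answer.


z_s = 3/8, z_t = -1/2, z_ss = 0, z_st = -3/2, z_tt = 0
E = 73/64, F = -3/16, G = 5/4; answer radicand W^2 = 89/64
unnormalised second-form numerators: l = 0, m = -3/2, n = 0; L = l/sqrt(89/64), and similarly M = m/sqrt(W^2), N = n/sqrt(W^2)
H = (E*n - 2*F*m + G*l) / (2*(EG - F^2)*sqrt(W^2)); E*n - 2*F*m + G*l = -9/16, EG - F^2 = 89/64, so H = (-18/89)/sqrt(89/64)

Answer: H = -144*sqrt(89)/7921


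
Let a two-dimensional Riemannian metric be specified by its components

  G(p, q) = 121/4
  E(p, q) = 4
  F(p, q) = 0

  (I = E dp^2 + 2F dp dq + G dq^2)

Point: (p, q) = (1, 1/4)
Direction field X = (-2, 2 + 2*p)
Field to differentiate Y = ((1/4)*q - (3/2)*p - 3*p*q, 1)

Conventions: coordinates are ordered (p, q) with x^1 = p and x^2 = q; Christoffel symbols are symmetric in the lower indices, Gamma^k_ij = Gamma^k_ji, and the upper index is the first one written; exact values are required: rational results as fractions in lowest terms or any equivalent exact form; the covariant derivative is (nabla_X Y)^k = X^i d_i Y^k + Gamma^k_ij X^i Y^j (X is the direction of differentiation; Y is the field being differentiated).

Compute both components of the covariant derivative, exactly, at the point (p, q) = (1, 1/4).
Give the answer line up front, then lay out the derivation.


Answer: (nabla_X Y)^p = -13/2, (nabla_X Y)^q = 0

E = 4, F = 0, G = 121/4 at the point
E_p = 0, E_q = 0, F_p = 0, F_q = 0, G_p = 0, G_q = 0
EG - F^2 = 121;  g^inv = (1/121) * [[121/4, 0], [0, 4]]
first-kind symbols [ij,l] = (1/2)(d_i g_jl + d_j g_il - d_l g_ij): [pp,p] = E_p/2 = 0, [pp,q] = F_p - E_q/2 = 0, [pq,p] = E_q/2 = 0, [pq,q] = G_p/2 = 0, [qq,p] = F_q - G_p/2 = 0, [qq,q] = G_q/2 = 0
Gamma^p_ij = (G*[ij,p] - F*[ij,q])/(EG - F^2), Gamma^q_ij = (E*[ij,q] - F*[ij,p])/(EG - F^2)
Gamma_ppp = 0, Gamma_ppq = 0, Gamma_pqq = 0, Gamma_qpp = 0, Gamma_qpq = 0, Gamma_qqq = 0
X = (-2, 4), Y = (-35/16, 1) at the point


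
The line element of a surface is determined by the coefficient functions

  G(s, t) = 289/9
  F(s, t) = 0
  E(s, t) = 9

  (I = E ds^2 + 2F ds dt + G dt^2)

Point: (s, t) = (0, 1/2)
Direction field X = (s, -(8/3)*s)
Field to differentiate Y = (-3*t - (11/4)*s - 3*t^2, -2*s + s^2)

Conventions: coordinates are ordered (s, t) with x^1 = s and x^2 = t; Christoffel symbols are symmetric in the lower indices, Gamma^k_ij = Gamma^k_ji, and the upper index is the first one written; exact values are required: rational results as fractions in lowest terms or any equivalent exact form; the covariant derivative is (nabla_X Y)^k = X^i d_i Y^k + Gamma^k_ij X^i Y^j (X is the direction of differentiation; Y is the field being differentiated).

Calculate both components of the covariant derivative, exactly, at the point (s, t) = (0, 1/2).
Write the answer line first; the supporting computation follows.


Answer: (nabla_X Y)^s = 0, (nabla_X Y)^t = 0

E = 9, F = 0, G = 289/9 at the point
E_s = 0, E_t = 0, F_s = 0, F_t = 0, G_s = 0, G_t = 0
EG - F^2 = 289;  g^inv = (1/289) * [[289/9, 0], [0, 9]]
first-kind symbols [ij,l] = (1/2)(d_i g_jl + d_j g_il - d_l g_ij): [ss,s] = E_s/2 = 0, [ss,t] = F_s - E_t/2 = 0, [st,s] = E_t/2 = 0, [st,t] = G_s/2 = 0, [tt,s] = F_t - G_s/2 = 0, [tt,t] = G_t/2 = 0
Gamma^s_ij = (G*[ij,s] - F*[ij,t])/(EG - F^2), Gamma^t_ij = (E*[ij,t] - F*[ij,s])/(EG - F^2)
Gamma_sss = 0, Gamma_sst = 0, Gamma_stt = 0, Gamma_tss = 0, Gamma_tst = 0, Gamma_ttt = 0
X = (0, 0), Y = (-9/4, 0) at the point


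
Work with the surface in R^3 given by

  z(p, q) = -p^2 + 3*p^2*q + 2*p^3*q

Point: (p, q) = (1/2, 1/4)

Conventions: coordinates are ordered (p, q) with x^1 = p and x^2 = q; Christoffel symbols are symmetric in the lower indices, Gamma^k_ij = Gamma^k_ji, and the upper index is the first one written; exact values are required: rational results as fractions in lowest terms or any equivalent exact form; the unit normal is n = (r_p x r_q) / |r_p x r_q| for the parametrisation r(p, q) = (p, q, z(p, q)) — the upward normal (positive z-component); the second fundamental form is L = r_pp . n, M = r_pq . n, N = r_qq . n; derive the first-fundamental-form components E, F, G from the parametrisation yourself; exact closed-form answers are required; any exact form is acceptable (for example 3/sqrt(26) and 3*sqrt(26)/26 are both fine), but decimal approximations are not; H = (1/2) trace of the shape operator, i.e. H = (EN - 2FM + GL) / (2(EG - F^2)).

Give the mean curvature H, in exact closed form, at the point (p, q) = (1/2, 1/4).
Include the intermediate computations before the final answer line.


z_p = 1/8, z_q = 1, z_pp = 1, z_pq = 9/2, z_qq = 0
E = 65/64, F = 1/8, G = 2; answer radicand W^2 = 129/64
unnormalised second-form numerators: l = 1, m = 9/2, n = 0; L = l/sqrt(129/64), and similarly M = m/sqrt(W^2), N = n/sqrt(W^2)
H = (E*n - 2*F*m + G*l) / (2*(EG - F^2)*sqrt(W^2)); E*n - 2*F*m + G*l = 7/8, EG - F^2 = 129/64, so H = (28/129)/sqrt(129/64)

Answer: H = 224*sqrt(129)/16641


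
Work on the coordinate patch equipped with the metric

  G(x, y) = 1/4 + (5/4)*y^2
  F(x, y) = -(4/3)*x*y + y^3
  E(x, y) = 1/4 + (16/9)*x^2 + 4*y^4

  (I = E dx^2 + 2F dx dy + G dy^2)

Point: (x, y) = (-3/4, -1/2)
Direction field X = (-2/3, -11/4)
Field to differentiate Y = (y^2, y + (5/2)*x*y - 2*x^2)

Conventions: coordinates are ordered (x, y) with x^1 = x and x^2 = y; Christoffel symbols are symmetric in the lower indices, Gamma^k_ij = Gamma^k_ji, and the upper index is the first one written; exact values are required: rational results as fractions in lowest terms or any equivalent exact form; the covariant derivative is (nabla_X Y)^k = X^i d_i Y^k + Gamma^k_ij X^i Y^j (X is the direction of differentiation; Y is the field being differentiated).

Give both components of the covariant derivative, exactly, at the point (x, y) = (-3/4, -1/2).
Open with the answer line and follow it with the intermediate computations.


Answer: (nabla_X Y)^x = 45139/8352, (nabla_X Y)^y = 6659/4176

E = 3/2, F = -5/8, G = 9/16 at the point
E_x = -8/3, E_y = -2, F_x = 2/3, F_y = 7/4, G_x = 0, G_y = -5/4
EG - F^2 = 29/64;  g^inv = (64/29) * [[9/16, 5/8], [5/8, 3/2]]
first-kind symbols [ij,l] = (1/2)(d_i g_jl + d_j g_il - d_l g_ij): [xx,x] = E_x/2 = -4/3, [xx,y] = F_x - E_y/2 = 5/3, [xy,x] = E_y/2 = -1, [xy,y] = G_x/2 = 0, [yy,x] = F_y - G_x/2 = 7/4, [yy,y] = G_y/2 = -5/8
Gamma^x_ij = (G*[ij,x] - F*[ij,y])/(EG - F^2), Gamma^y_ij = (E*[ij,y] - F*[ij,x])/(EG - F^2)
Gamma_xxx = 56/87, Gamma_xxy = -36/29, Gamma_xyy = 38/29, Gamma_yxx = 320/87, Gamma_yxy = -40/29, Gamma_yyy = 10/29
X = (-2/3, -11/4), Y = (1/4, -11/16) at the point


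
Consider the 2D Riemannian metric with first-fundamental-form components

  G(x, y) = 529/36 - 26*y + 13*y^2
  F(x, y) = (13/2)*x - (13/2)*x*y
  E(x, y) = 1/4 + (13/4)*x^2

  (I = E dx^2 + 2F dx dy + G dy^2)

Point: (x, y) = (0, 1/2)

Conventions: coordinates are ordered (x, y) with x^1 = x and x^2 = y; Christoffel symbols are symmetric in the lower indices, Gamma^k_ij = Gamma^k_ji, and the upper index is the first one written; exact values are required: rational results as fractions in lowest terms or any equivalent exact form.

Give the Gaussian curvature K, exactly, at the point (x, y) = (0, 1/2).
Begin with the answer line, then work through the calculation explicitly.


Answer: K = -14274/7921

E = 1/4, F = 0, G = 89/18, EG - F^2 = 89/72 at the point
E_x = 0, E_y = 0, F_x = 13/4, F_y = 0, G_x = 0, G_y = -13
E_yy = 0, F_xy = -13/2, G_xx = 0
By Brioschi, K is (det M1 - det M2) divided by (EG - F^2) squared.
M1 = [[-E_yy/2 + F_xy - G_xx/2, E_x/2, F_x - E_y/2], [F_y - G_x/2, E, F], [G_y/2, F, G]] = [[-13/2, 0, 13/4], [0, 1/4, 0], [-13/2, 0, 89/18]]; det M1 = -793/288
M2 = [[0, E_y/2, G_x/2], [E_y/2, E, F], [G_x/2, F, G]] = [[0, 0, 0], [0, 1/4, 0], [0, 0, 89/18]]; det M2 = 0
det M1 - det M2 = -793/288; K = -793/288 / (89/72)^2 = -14274/7921


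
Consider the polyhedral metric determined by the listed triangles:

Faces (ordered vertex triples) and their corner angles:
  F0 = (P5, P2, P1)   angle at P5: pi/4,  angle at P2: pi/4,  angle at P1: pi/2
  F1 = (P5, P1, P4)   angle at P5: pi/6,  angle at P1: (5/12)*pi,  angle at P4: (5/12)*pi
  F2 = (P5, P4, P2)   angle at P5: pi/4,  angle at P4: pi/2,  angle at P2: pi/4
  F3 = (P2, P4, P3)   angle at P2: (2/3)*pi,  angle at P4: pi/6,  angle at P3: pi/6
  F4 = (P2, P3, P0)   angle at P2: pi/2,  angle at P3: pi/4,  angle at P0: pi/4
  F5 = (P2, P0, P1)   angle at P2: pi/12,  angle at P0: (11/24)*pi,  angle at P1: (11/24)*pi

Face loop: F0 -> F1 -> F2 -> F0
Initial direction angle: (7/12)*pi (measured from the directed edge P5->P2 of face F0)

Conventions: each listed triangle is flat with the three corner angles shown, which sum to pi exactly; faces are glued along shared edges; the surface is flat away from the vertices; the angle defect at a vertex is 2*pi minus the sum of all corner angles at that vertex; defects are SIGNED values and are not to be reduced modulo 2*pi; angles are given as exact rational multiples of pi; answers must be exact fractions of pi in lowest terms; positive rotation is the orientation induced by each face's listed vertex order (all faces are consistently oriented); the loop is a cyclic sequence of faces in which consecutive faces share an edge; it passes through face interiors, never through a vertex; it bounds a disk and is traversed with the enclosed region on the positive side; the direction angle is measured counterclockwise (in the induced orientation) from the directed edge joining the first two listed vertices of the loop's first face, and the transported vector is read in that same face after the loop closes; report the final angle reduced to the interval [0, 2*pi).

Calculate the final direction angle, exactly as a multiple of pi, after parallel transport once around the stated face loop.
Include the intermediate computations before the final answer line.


enclosed vertex P5: corner angles sum to (2/3)*pi, defect = 2*pi - (2/3)*pi = (4/3)*pi
the final direction is the initial angle plus the enclosed defects, taken mod 2*pi in the induced orientation
final angle = (7/12)*pi + (4/3)*pi = (23/12)*pi (mod 2*pi)

Answer: final direction angle = (23/12)*pi


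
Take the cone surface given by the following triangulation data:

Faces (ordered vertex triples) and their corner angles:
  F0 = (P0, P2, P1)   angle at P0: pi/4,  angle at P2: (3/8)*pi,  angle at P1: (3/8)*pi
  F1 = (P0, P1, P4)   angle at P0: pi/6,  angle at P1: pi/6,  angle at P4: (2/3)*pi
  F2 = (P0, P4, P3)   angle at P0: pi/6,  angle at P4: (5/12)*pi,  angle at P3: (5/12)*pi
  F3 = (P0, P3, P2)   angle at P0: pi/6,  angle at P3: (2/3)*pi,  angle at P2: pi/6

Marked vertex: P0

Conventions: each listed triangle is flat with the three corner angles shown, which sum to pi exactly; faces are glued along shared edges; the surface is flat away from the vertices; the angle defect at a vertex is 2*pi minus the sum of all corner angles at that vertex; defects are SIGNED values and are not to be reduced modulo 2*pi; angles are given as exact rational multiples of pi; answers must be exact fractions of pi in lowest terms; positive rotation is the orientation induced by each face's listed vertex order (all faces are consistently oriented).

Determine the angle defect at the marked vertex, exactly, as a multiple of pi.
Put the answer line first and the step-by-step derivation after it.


Answer: defect(P0) = (5/4)*pi

Sum of corner angles at P0: (3/4)*pi
defect = 2*pi - (3/4)*pi


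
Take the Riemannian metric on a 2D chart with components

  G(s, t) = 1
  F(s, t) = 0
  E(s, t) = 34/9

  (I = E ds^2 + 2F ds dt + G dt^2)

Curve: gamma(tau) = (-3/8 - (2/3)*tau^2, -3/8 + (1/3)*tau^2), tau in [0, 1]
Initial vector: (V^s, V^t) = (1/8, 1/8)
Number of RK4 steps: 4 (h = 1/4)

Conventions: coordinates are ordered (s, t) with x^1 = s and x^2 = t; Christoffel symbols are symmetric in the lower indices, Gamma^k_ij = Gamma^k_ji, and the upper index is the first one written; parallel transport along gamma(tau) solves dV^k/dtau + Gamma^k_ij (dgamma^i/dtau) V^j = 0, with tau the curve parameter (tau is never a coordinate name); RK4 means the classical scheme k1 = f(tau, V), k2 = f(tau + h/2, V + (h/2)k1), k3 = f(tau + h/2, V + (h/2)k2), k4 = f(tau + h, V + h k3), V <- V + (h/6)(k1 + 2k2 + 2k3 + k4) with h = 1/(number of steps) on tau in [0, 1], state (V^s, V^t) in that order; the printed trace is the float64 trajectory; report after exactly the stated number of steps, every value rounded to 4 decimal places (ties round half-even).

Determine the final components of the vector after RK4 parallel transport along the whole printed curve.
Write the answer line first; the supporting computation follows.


Answer: V^s = 0.1250, V^t = 0.1250

gamma'(tau) = (-(4/3)*tau, (2/3)*tau); f(tau, V)^k = -Gamma^k_ij(gamma(tau)) gamma'^i(tau) V^j; h = 1/4; intermediate values shown to 6 dp
curve data and Christoffel symbols at the stage parameters:
  tau = 0.000000: gamma = (-0.375000, -0.375000), gamma' = (0.000000, 0.000000); Gamma_sss = 0.000000, Gamma_sst = 0.000000, Gamma_stt = 0.000000, Gamma_tss = 0.000000, Gamma_tst = 0.000000, Gamma_ttt = 0.000000
  tau = 0.125000: gamma = (-0.385417, -0.369792), gamma' = (-0.166667, 0.083333); Gamma_sss = 0.000000, Gamma_sst = 0.000000, Gamma_stt = 0.000000, Gamma_tss = 0.000000, Gamma_tst = 0.000000, Gamma_ttt = 0.000000
  tau = 0.250000: gamma = (-0.416667, -0.354167), gamma' = (-0.333333, 0.166667); Gamma_sss = 0.000000, Gamma_sst = 0.000000, Gamma_stt = 0.000000, Gamma_tss = 0.000000, Gamma_tst = 0.000000, Gamma_ttt = 0.000000
  tau = 0.375000: gamma = (-0.468750, -0.328125), gamma' = (-0.500000, 0.250000); Gamma_sss = 0.000000, Gamma_sst = 0.000000, Gamma_stt = 0.000000, Gamma_tss = 0.000000, Gamma_tst = 0.000000, Gamma_ttt = 0.000000
  tau = 0.500000: gamma = (-0.541667, -0.291667), gamma' = (-0.666667, 0.333333); Gamma_sss = 0.000000, Gamma_sst = 0.000000, Gamma_stt = 0.000000, Gamma_tss = 0.000000, Gamma_tst = 0.000000, Gamma_ttt = 0.000000
  tau = 0.625000: gamma = (-0.635417, -0.244792), gamma' = (-0.833333, 0.416667); Gamma_sss = 0.000000, Gamma_sst = 0.000000, Gamma_stt = 0.000000, Gamma_tss = 0.000000, Gamma_tst = 0.000000, Gamma_ttt = 0.000000
  tau = 0.750000: gamma = (-0.750000, -0.187500), gamma' = (-1.000000, 0.500000); Gamma_sss = 0.000000, Gamma_sst = 0.000000, Gamma_stt = 0.000000, Gamma_tss = 0.000000, Gamma_tst = 0.000000, Gamma_ttt = 0.000000
  tau = 0.875000: gamma = (-0.885417, -0.119792), gamma' = (-1.166667, 0.583333); Gamma_sss = 0.000000, Gamma_sst = 0.000000, Gamma_stt = 0.000000, Gamma_tss = 0.000000, Gamma_tst = 0.000000, Gamma_ttt = 0.000000
  tau = 1.000000: gamma = (-1.041667, -0.041667), gamma' = (-1.333333, 0.666667); Gamma_sss = 0.000000, Gamma_sst = 0.000000, Gamma_stt = 0.000000, Gamma_tss = 0.000000, Gamma_tst = 0.000000, Gamma_ttt = 0.000000
step 0: V^s = 0.1250, V^t = 0.1250
step 1: k1 = (0.000000, 0.000000), k2 = (0.000000, 0.000000), k3 = (0.000000, 0.000000), k4 = (0.000000, 0.000000); V <- V + (h/6)(k1 + 2k2 + 2k3 + k4): V^s = 0.1250, V^t = 0.1250
step 2: k1 = (0.000000, 0.000000), k2 = (0.000000, 0.000000), k3 = (0.000000, 0.000000), k4 = (0.000000, 0.000000); V <- V + (h/6)(k1 + 2k2 + 2k3 + k4): V^s = 0.1250, V^t = 0.1250
step 3: k1 = (0.000000, 0.000000), k2 = (0.000000, 0.000000), k3 = (0.000000, 0.000000), k4 = (0.000000, 0.000000); V <- V + (h/6)(k1 + 2k2 + 2k3 + k4): V^s = 0.1250, V^t = 0.1250
step 4: k1 = (0.000000, 0.000000), k2 = (0.000000, 0.000000), k3 = (0.000000, 0.000000), k4 = (0.000000, 0.000000); V <- V + (h/6)(k1 + 2k2 + 2k3 + k4): V^s = 0.1250, V^t = 0.1250


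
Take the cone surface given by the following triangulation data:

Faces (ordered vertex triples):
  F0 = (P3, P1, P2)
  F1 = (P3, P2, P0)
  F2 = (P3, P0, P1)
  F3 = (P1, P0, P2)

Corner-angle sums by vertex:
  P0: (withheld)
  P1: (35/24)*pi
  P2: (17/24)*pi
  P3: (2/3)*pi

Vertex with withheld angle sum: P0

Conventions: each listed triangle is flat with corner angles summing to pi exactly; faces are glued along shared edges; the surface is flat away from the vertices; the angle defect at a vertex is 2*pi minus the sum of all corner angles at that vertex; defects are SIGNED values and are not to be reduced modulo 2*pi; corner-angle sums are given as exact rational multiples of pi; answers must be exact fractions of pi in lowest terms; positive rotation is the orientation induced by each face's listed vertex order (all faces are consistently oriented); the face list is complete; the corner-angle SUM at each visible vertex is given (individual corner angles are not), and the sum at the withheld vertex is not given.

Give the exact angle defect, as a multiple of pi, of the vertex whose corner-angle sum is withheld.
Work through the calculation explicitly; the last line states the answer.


V = 4, E = 6, F = 4; chi = V - E + F = 2
Gauss-Bonnet: total defect = 2*pi*chi = 4*pi; visible defects sum to (19/6)*pi

Answer: defect(P0) = (5/6)*pi


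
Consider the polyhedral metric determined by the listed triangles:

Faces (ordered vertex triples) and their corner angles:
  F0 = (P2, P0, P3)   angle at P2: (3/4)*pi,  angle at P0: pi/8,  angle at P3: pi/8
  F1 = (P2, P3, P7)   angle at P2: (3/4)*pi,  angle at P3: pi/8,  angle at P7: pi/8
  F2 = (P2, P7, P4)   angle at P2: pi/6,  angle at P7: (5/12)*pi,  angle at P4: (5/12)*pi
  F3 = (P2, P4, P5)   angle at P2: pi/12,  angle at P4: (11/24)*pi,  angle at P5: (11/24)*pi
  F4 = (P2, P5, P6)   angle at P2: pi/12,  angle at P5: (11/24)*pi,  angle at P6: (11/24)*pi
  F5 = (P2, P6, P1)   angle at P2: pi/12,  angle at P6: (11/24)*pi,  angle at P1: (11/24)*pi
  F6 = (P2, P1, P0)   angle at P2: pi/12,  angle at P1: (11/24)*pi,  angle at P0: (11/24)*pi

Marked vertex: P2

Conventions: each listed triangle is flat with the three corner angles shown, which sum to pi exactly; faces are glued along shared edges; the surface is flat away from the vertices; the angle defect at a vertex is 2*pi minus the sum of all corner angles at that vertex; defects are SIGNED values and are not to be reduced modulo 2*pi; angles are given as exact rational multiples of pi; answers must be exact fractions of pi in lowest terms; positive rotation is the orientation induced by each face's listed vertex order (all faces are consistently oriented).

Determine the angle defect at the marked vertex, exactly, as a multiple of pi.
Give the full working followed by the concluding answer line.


Sum of corner angles at P2: 2*pi
defect = 2*pi - 2*pi

Answer: defect(P2) = 0


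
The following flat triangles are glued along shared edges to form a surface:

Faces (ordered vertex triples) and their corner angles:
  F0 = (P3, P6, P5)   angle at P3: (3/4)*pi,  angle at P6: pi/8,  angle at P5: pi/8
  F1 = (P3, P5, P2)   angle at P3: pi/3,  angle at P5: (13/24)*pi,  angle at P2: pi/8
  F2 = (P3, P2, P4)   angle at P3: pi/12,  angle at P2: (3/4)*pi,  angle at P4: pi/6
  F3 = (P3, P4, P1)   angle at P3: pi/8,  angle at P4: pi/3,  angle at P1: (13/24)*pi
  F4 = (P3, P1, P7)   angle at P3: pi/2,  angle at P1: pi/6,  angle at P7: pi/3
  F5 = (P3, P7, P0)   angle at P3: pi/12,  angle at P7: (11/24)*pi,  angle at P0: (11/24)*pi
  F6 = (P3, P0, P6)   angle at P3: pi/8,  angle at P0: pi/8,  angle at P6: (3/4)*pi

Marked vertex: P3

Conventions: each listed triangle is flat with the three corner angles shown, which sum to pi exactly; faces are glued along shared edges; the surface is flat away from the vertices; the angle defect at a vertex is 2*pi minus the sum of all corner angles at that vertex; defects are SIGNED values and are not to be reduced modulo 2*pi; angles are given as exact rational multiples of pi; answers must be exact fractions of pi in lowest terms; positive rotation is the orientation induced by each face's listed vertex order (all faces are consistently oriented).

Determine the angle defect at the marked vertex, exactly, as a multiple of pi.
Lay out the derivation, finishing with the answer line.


Sum of corner angles at P3: 2*pi
defect = 2*pi - 2*pi

Answer: defect(P3) = 0


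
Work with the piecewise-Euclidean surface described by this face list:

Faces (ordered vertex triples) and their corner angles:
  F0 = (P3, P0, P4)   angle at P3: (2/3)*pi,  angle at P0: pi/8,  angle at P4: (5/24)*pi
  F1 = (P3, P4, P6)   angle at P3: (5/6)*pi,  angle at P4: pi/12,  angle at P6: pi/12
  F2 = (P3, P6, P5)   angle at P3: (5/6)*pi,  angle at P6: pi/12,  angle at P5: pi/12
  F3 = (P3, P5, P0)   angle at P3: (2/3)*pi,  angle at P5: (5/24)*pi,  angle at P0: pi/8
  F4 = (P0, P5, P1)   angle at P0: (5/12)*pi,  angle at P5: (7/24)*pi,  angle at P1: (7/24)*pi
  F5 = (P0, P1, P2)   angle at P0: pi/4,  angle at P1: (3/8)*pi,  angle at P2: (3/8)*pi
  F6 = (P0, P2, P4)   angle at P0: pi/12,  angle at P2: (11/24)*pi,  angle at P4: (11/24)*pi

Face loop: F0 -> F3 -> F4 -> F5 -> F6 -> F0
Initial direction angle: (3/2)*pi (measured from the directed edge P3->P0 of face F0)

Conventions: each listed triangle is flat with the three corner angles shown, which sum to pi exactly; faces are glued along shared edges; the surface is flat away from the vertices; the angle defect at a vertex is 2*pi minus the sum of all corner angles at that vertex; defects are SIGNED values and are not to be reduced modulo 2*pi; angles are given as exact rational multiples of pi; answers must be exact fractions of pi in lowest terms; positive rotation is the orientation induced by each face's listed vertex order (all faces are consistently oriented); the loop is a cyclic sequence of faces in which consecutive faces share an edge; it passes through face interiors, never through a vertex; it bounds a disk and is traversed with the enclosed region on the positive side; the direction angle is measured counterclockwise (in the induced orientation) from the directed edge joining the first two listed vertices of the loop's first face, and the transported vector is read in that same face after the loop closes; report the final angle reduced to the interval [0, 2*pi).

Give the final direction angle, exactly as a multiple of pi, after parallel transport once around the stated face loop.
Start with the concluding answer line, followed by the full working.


Answer: final direction angle = pi/2

enclosed vertex P0: corner angles sum to pi, defect = 2*pi - pi = pi
the final direction is the initial angle plus the enclosed defects, taken mod 2*pi in the induced orientation
final angle = (3/2)*pi + pi = pi/2 (mod 2*pi)
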